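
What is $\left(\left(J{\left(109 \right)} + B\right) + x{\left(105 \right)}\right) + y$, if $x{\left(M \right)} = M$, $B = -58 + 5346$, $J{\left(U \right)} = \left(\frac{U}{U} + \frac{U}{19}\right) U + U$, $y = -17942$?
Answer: $- \frac{222408}{19} \approx -11706.0$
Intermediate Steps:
$J{\left(U \right)} = U + U \left(1 + \frac{U}{19}\right)$ ($J{\left(U \right)} = \left(1 + U \frac{1}{19}\right) U + U = \left(1 + \frac{U}{19}\right) U + U = U \left(1 + \frac{U}{19}\right) + U = U + U \left(1 + \frac{U}{19}\right)$)
$B = 5288$
$\left(\left(J{\left(109 \right)} + B\right) + x{\left(105 \right)}\right) + y = \left(\left(\frac{1}{19} \cdot 109 \left(38 + 109\right) + 5288\right) + 105\right) - 17942 = \left(\left(\frac{1}{19} \cdot 109 \cdot 147 + 5288\right) + 105\right) - 17942 = \left(\left(\frac{16023}{19} + 5288\right) + 105\right) - 17942 = \left(\frac{116495}{19} + 105\right) - 17942 = \frac{118490}{19} - 17942 = - \frac{222408}{19}$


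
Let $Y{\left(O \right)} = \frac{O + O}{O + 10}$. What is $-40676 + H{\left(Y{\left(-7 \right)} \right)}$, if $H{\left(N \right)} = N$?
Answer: $- \frac{122042}{3} \approx -40681.0$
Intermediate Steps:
$Y{\left(O \right)} = \frac{2 O}{10 + O}$
$-40676 + H{\left(Y{\left(-7 \right)} \right)} = -40676 + 2 \left(-7\right) \frac{1}{10 - 7} = -40676 + 2 \left(-7\right) \frac{1}{3} = -40676 - \frac{14}{3} = - \frac{122042}{3}$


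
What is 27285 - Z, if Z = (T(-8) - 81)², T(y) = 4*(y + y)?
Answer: 6260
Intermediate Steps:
T(y) = 8*y (T(y) = 4*(2*y) = 8*y)
Z = 21025 (Z = (8*(-8) - 81)² = (-64 - 81)² = (-145)² = 21025)
27285 - Z = 27285 - 1*21025 = 27285 - 21025 = 6260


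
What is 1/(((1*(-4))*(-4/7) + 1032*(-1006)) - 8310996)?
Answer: -7/65444300 ≈ -1.0696e-7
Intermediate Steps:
1/(((1*(-4))*(-4/7) + 1032*(-1006)) - 8310996) = 1/((-(-16)/7 - 1038192) - 8310996) = 1/((-4*(-4/7) - 1038192) - 8310996) = 1/((16/7 - 1038192) - 8310996) = 1/(-7267328/7 - 8310996) = 1/(-65444300/7) = -7/65444300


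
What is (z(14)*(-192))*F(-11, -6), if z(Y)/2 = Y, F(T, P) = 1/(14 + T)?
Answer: -1792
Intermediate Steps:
z(Y) = 2*Y
(z(14)*(-192))*F(-11, -6) = ((2*14)*(-192))/(14 - 11) = (28*(-192))/3 = -5376*⅓ = -1792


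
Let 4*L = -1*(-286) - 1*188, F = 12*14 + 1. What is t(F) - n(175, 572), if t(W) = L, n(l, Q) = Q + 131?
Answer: -1357/2 ≈ -678.50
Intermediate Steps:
n(l, Q) = 131 + Q
F = 169 (F = 168 + 1 = 169)
L = 49/2 (L = (-1*(-286) - 1*188)/4 = (286 - 188)/4 = (1/4)*98 = 49/2 ≈ 24.500)
t(W) = 49/2
t(F) - n(175, 572) = 49/2 - (131 + 572) = 49/2 - 1*703 = 49/2 - 703 = -1357/2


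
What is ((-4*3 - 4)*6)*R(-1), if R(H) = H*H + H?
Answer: 0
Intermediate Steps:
R(H) = H + H² (R(H) = H² + H = H + H²)
((-4*3 - 4)*6)*R(-1) = ((-4*3 - 4)*6)*(-(1 - 1)) = ((-12 - 4)*6)*(-1*0) = -16*6*0 = -96*0 = 0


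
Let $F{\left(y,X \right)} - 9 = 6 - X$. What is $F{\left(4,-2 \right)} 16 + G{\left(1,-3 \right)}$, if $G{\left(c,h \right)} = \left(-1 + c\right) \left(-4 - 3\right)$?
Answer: $272$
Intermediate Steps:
$F{\left(y,X \right)} = 15 - X$ ($F{\left(y,X \right)} = 9 - \left(-6 + X\right) = 15 - X$)
$G{\left(c,h \right)} = 7 - 7 c$ ($G{\left(c,h \right)} = \left(-1 + c\right) \left(-7\right) = 7 - 7 c$)
$F{\left(4,-2 \right)} 16 + G{\left(1,-3 \right)} = \left(15 - -2\right) 16 + \left(7 - 7\right) = \left(15 + 2\right) 16 + \left(7 - 7\right) = 17 \cdot 16 + 0 = 272 + 0 = 272$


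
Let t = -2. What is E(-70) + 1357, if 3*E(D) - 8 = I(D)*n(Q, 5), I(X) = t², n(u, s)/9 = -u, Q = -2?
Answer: 4151/3 ≈ 1383.7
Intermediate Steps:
n(u, s) = -9*u (n(u, s) = 9*(-u) = -9*u)
I(X) = 4 (I(X) = (-2)² = 4)
E(D) = 80/3 (E(D) = 8/3 + (4*(-9*(-2)))/3 = 8/3 + (4*18)/3 = 8/3 + (⅓)*72 = 8/3 + 24 = 80/3)
E(-70) + 1357 = 80/3 + 1357 = 4151/3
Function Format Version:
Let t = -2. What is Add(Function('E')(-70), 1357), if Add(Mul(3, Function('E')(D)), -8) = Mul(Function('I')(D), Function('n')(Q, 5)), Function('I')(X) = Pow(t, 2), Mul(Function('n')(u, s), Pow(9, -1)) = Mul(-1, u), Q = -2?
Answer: Rational(4151, 3) ≈ 1383.7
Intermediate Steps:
Function('n')(u, s) = Mul(-9, u) (Function('n')(u, s) = Mul(9, Mul(-1, u)) = Mul(-9, u))
Function('I')(X) = 4 (Function('I')(X) = Pow(-2, 2) = 4)
Function('E')(D) = Rational(80, 3) (Function('E')(D) = Add(Rational(8, 3), Mul(Rational(1, 3), Mul(4, Mul(-9, -2)))) = Add(Rational(8, 3), Mul(Rational(1, 3), Mul(4, 18))) = Add(Rational(8, 3), Mul(Rational(1, 3), 72)) = Add(Rational(8, 3), 24) = Rational(80, 3))
Add(Function('E')(-70), 1357) = Add(Rational(80, 3), 1357) = Rational(4151, 3)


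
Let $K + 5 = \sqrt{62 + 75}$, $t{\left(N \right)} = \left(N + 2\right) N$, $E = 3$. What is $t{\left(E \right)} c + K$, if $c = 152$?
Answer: $2275 + \sqrt{137} \approx 2286.7$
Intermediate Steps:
$t{\left(N \right)} = N \left(2 + N\right)$ ($t{\left(N \right)} = \left(2 + N\right) N = N \left(2 + N\right)$)
$K = -5 + \sqrt{137}$ ($K = -5 + \sqrt{62 + 75} = -5 + \sqrt{137} \approx 6.7047$)
$t{\left(E \right)} c + K = 3 \left(2 + 3\right) 152 - \left(5 - \sqrt{137}\right) = 3 \cdot 5 \cdot 152 - \left(5 - \sqrt{137}\right) = 15 \cdot 152 - \left(5 - \sqrt{137}\right) = 2280 - \left(5 - \sqrt{137}\right) = 2275 + \sqrt{137}$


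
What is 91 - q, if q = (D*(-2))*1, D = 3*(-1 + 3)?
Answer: 103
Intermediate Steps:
D = 6 (D = 3*2 = 6)
q = -12 (q = (6*(-2))*1 = -12*1 = -12)
91 - q = 91 - 1*(-12) = 91 + 12 = 103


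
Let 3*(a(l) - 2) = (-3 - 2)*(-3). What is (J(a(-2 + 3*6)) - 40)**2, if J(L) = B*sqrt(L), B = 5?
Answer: 1775 - 400*sqrt(7) ≈ 716.70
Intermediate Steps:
a(l) = 7 (a(l) = 2 + ((-3 - 2)*(-3))/3 = 2 + (-5*(-3))/3 = 2 + (1/3)*15 = 2 + 5 = 7)
J(L) = 5*sqrt(L)
(J(a(-2 + 3*6)) - 40)**2 = (5*sqrt(7) - 40)**2 = (-40 + 5*sqrt(7))**2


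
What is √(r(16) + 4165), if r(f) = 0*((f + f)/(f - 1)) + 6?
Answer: √4171 ≈ 64.583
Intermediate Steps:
r(f) = 6 (r(f) = 0*((2*f)/(-1 + f)) + 6 = 0*(2*f/(-1 + f)) + 6 = 0 + 6 = 6)
√(r(16) + 4165) = √(6 + 4165) = √4171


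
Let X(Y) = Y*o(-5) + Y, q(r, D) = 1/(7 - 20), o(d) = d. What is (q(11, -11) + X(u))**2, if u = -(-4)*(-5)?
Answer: 1079521/169 ≈ 6387.7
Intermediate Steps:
q(r, D) = -1/13 (q(r, D) = 1/(-13) = -1/13)
u = -20 (u = -4*5 = -20)
X(Y) = -4*Y (X(Y) = Y*(-5) + Y = -5*Y + Y = -4*Y)
(q(11, -11) + X(u))**2 = (-1/13 - 4*(-20))**2 = (-1/13 + 80)**2 = (1039/13)**2 = 1079521/169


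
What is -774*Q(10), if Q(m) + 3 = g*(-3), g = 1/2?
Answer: 3483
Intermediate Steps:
g = ½ ≈ 0.50000
Q(m) = -9/2 (Q(m) = -3 + (½)*(-3) = -3 - 3/2 = -9/2)
-774*Q(10) = -774*(-9/2) = 3483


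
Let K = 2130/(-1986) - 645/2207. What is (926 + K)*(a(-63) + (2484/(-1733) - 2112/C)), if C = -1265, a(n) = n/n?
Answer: 166414189765702/145588385515 ≈ 1143.0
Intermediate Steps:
a(n) = 1
K = -996980/730517 (K = 2130*(-1/1986) - 645*1/2207 = -355/331 - 645/2207 = -996980/730517 ≈ -1.3648)
(926 + K)*(a(-63) + (2484/(-1733) - 2112/C)) = (926 - 996980/730517)*(1 + (2484/(-1733) - 2112/(-1265))) = 675461762*(1 + (2484*(-1/1733) - 2112*(-1/1265)))/730517 = 675461762*(1 + (-2484/1733 + 192/115))/730517 = 675461762*(1 + 47076/199295)/730517 = (675461762/730517)*(246371/199295) = 166414189765702/145588385515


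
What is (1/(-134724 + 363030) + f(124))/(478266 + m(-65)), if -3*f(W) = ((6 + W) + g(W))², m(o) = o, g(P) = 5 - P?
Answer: -3069447/36392052502 ≈ -8.4344e-5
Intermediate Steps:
f(W) = -121/3 (f(W) = -((6 + W) + (5 - W))²/3 = -⅓*11² = -⅓*121 = -121/3)
(1/(-134724 + 363030) + f(124))/(478266 + m(-65)) = (1/(-134724 + 363030) - 121/3)/(478266 - 65) = (1/228306 - 121/3)/478201 = (1/228306 - 121/3)*(1/478201) = -3069447/76102*1/478201 = -3069447/36392052502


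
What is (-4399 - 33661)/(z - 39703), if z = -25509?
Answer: 9515/16303 ≈ 0.58364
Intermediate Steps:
(-4399 - 33661)/(z - 39703) = (-4399 - 33661)/(-25509 - 39703) = -38060/(-65212) = -38060*(-1/65212) = 9515/16303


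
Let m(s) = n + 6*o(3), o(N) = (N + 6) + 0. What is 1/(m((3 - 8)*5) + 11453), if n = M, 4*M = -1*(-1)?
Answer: 4/46029 ≈ 8.6902e-5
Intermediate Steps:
M = ¼ (M = (-1*(-1))/4 = (¼)*1 = ¼ ≈ 0.25000)
n = ¼ ≈ 0.25000
o(N) = 6 + N (o(N) = (6 + N) + 0 = 6 + N)
m(s) = 217/4 (m(s) = ¼ + 6*(6 + 3) = ¼ + 6*9 = ¼ + 54 = 217/4)
1/(m((3 - 8)*5) + 11453) = 1/(217/4 + 11453) = 1/(46029/4) = 4/46029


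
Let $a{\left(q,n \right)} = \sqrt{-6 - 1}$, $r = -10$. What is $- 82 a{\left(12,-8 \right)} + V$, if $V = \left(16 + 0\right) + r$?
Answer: $6 - 82 i \sqrt{7} \approx 6.0 - 216.95 i$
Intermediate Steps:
$a{\left(q,n \right)} = i \sqrt{7}$ ($a{\left(q,n \right)} = \sqrt{-7} = i \sqrt{7}$)
$V = 6$ ($V = \left(16 + 0\right) - 10 = 16 - 10 = 6$)
$- 82 a{\left(12,-8 \right)} + V = - 82 i \sqrt{7} + 6 = 6 - 82 i \sqrt{7}$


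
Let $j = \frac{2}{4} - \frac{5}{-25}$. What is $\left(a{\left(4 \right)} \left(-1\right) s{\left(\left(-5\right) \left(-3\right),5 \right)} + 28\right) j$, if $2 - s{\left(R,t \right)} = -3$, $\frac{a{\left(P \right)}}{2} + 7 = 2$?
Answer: $\frac{273}{5} \approx 54.6$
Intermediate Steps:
$a{\left(P \right)} = -10$ ($a{\left(P \right)} = -14 + 2 \cdot 2 = -14 + 4 = -10$)
$s{\left(R,t \right)} = 5$ ($s{\left(R,t \right)} = 2 - -3 = 2 + 3 = 5$)
$j = \frac{7}{10}$ ($j = 2 \cdot \frac{1}{4} - - \frac{1}{5} = \frac{1}{2} + \frac{1}{5} = \frac{7}{10} \approx 0.7$)
$\left(a{\left(4 \right)} \left(-1\right) s{\left(\left(-5\right) \left(-3\right),5 \right)} + 28\right) j = \left(\left(-10\right) \left(-1\right) 5 + 28\right) \frac{7}{10} = \left(10 \cdot 5 + 28\right) \frac{7}{10} = \left(50 + 28\right) \frac{7}{10} = 78 \cdot \frac{7}{10} = \frac{273}{5}$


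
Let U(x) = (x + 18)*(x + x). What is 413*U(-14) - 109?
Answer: -46365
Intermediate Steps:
U(x) = 2*x*(18 + x) (U(x) = (18 + x)*(2*x) = 2*x*(18 + x))
413*U(-14) - 109 = 413*(2*(-14)*(18 - 14)) - 109 = 413*(2*(-14)*4) - 109 = 413*(-112) - 109 = -46256 - 109 = -46365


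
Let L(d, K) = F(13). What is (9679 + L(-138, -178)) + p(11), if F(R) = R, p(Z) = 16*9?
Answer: 9836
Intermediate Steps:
p(Z) = 144
L(d, K) = 13
(9679 + L(-138, -178)) + p(11) = (9679 + 13) + 144 = 9692 + 144 = 9836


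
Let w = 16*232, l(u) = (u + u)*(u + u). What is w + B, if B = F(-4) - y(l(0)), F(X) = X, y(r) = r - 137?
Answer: 3845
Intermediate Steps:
l(u) = 4*u² (l(u) = (2*u)*(2*u) = 4*u²)
y(r) = -137 + r
w = 3712
B = 133 (B = -4 - (-137 + 4*0²) = -4 - (-137 + 4*0) = -4 - (-137 + 0) = -4 - 1*(-137) = -4 + 137 = 133)
w + B = 3712 + 133 = 3845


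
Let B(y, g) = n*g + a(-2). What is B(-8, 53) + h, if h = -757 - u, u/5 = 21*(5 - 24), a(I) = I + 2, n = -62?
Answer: -2048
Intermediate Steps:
a(I) = 2 + I
u = -1995 (u = 5*(21*(5 - 24)) = 5*(21*(-19)) = 5*(-399) = -1995)
B(y, g) = -62*g (B(y, g) = -62*g + (2 - 2) = -62*g + 0 = -62*g)
h = 1238 (h = -757 - 1*(-1995) = -757 + 1995 = 1238)
B(-8, 53) + h = -62*53 + 1238 = -3286 + 1238 = -2048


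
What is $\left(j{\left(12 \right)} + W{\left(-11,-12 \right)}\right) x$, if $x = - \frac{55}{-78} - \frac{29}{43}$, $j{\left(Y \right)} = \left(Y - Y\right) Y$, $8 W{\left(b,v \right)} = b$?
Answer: $- \frac{1133}{26832} \approx -0.042226$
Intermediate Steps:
$W{\left(b,v \right)} = \frac{b}{8}$
$j{\left(Y \right)} = 0$ ($j{\left(Y \right)} = 0 Y = 0$)
$x = \frac{103}{3354}$ ($x = \left(-55\right) \left(- \frac{1}{78}\right) - \frac{29}{43} = \frac{55}{78} - \frac{29}{43} = \frac{103}{3354} \approx 0.03071$)
$\left(j{\left(12 \right)} + W{\left(-11,-12 \right)}\right) x = \left(0 + \frac{1}{8} \left(-11\right)\right) \frac{103}{3354} = \left(0 - \frac{11}{8}\right) \frac{103}{3354} = \left(- \frac{11}{8}\right) \frac{103}{3354} = - \frac{1133}{26832}$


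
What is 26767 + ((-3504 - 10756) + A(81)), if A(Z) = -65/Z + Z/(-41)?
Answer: 41526521/3321 ≈ 12504.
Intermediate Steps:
A(Z) = -65/Z - Z/41 (A(Z) = -65/Z + Z*(-1/41) = -65/Z - Z/41)
26767 + ((-3504 - 10756) + A(81)) = 26767 + ((-3504 - 10756) + (-65/81 - 1/41*81)) = 26767 + (-14260 + (-65*1/81 - 81/41)) = 26767 + (-14260 + (-65/81 - 81/41)) = 26767 + (-14260 - 9226/3321) = 26767 - 47366686/3321 = 41526521/3321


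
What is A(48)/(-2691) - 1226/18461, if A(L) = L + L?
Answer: -1690474/16559517 ≈ -0.10208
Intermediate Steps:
A(L) = 2*L
A(48)/(-2691) - 1226/18461 = (2*48)/(-2691) - 1226/18461 = 96*(-1/2691) - 1226*1/18461 = -32/897 - 1226/18461 = -1690474/16559517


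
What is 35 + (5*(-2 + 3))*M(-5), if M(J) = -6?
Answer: 5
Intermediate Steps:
35 + (5*(-2 + 3))*M(-5) = 35 + (5*(-2 + 3))*(-6) = 35 + (5*1)*(-6) = 35 + 5*(-6) = 35 - 30 = 5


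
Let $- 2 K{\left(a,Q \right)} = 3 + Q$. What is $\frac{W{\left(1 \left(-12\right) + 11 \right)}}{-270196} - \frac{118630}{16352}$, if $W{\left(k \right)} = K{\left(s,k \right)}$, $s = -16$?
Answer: $- \frac{4006666891}{552280624} \approx -7.2548$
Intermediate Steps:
$K{\left(a,Q \right)} = - \frac{3}{2} - \frac{Q}{2}$ ($K{\left(a,Q \right)} = - \frac{3 + Q}{2} = - \frac{3}{2} - \frac{Q}{2}$)
$W{\left(k \right)} = - \frac{3}{2} - \frac{k}{2}$
$\frac{W{\left(1 \left(-12\right) + 11 \right)}}{-270196} - \frac{118630}{16352} = \frac{- \frac{3}{2} - \frac{1 \left(-12\right) + 11}{2}}{-270196} - \frac{118630}{16352} = \left(- \frac{3}{2} - \frac{-12 + 11}{2}\right) \left(- \frac{1}{270196}\right) - \frac{59315}{8176} = \left(- \frac{3}{2} - - \frac{1}{2}\right) \left(- \frac{1}{270196}\right) - \frac{59315}{8176} = \left(- \frac{3}{2} + \frac{1}{2}\right) \left(- \frac{1}{270196}\right) - \frac{59315}{8176} = \left(-1\right) \left(- \frac{1}{270196}\right) - \frac{59315}{8176} = \frac{1}{270196} - \frac{59315}{8176} = - \frac{4006666891}{552280624}$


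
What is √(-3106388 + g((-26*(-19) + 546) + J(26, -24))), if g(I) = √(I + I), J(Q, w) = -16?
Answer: 2*√(-776597 + 8*√2) ≈ 1762.5*I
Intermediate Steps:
g(I) = √2*√I (g(I) = √(2*I) = √2*√I)
√(-3106388 + g((-26*(-19) + 546) + J(26, -24))) = √(-3106388 + √2*√((-26*(-19) + 546) - 16)) = √(-3106388 + √2*√((494 + 546) - 16)) = √(-3106388 + √2*√(1040 - 16)) = √(-3106388 + √2*√1024) = √(-3106388 + √2*32) = √(-3106388 + 32*√2)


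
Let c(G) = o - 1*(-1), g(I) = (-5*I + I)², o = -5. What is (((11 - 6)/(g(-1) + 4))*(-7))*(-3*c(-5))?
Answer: -21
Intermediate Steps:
g(I) = 16*I² (g(I) = (-4*I)² = 16*I²)
c(G) = -4 (c(G) = -5 - 1*(-1) = -5 + 1 = -4)
(((11 - 6)/(g(-1) + 4))*(-7))*(-3*c(-5)) = (((11 - 6)/(16*(-1)² + 4))*(-7))*(-3*(-4)) = ((5/(16*1 + 4))*(-7))*12 = ((5/(16 + 4))*(-7))*12 = ((5/20)*(-7))*12 = ((5*(1/20))*(-7))*12 = ((¼)*(-7))*12 = -7/4*12 = -21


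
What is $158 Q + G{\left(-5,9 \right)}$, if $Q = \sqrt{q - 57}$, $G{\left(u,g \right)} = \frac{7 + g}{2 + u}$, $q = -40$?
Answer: $- \frac{16}{3} + 158 i \sqrt{97} \approx -5.3333 + 1556.1 i$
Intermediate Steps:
$G{\left(u,g \right)} = \frac{7 + g}{2 + u}$
$Q = i \sqrt{97}$ ($Q = \sqrt{-40 - 57} = \sqrt{-97} = i \sqrt{97} \approx 9.8489 i$)
$158 Q + G{\left(-5,9 \right)} = 158 i \sqrt{97} + \frac{7 + 9}{2 - 5} = 158 i \sqrt{97} + \frac{1}{-3} \cdot 16 = 158 i \sqrt{97} - \frac{16}{3} = - \frac{16}{3} + 158 i \sqrt{97}$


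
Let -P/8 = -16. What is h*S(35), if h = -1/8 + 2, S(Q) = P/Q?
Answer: 48/7 ≈ 6.8571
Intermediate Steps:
P = 128 (P = -8*(-16) = 128)
S(Q) = 128/Q
h = 15/8 (h = (⅛)*(-1) + 2 = -⅛ + 2 = 15/8 ≈ 1.8750)
h*S(35) = 15*(128/35)/8 = 15*(128*(1/35))/8 = (15/8)*(128/35) = 48/7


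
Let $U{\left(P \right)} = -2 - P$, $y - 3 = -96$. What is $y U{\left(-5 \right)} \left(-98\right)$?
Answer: $27342$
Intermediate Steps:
$y = -93$ ($y = 3 - 96 = -93$)
$y U{\left(-5 \right)} \left(-98\right) = - 93 \left(-2 - -5\right) \left(-98\right) = - 93 \left(-2 + 5\right) \left(-98\right) = \left(-93\right) 3 \left(-98\right) = \left(-279\right) \left(-98\right) = 27342$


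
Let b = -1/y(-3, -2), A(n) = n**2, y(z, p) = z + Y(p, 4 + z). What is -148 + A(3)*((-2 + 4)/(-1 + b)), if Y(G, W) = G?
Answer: -341/2 ≈ -170.50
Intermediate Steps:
y(z, p) = p + z (y(z, p) = z + p = p + z)
b = 1/5 (b = -1/(-2 - 3) = -1/(-5) = -1*(-1/5) = 1/5 ≈ 0.20000)
-148 + A(3)*((-2 + 4)/(-1 + b)) = -148 + 3**2*((-2 + 4)/(-1 + 1/5)) = -148 + 9*(2/(-4/5)) = -148 + 9*(-5/4*2) = -148 + 9*(-5/2) = -148 - 45/2 = -341/2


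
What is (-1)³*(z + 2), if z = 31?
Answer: -33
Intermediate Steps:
(-1)³*(z + 2) = (-1)³*(31 + 2) = -1*33 = -33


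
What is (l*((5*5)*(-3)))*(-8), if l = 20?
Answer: 12000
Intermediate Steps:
(l*((5*5)*(-3)))*(-8) = (20*((5*5)*(-3)))*(-8) = (20*(25*(-3)))*(-8) = (20*(-75))*(-8) = -1500*(-8) = 12000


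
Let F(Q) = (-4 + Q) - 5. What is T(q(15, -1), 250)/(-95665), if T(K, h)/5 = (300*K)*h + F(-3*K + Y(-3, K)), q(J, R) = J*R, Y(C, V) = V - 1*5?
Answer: 1124984/19133 ≈ 58.798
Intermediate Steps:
Y(C, V) = -5 + V (Y(C, V) = V - 5 = -5 + V)
F(Q) = -9 + Q
T(K, h) = -70 - 10*K + 1500*K*h (T(K, h) = 5*((300*K)*h + (-9 + (-3*K + (-5 + K)))) = 5*(300*K*h + (-9 + (-5 - 2*K))) = 5*(300*K*h + (-14 - 2*K)) = 5*(-14 - 2*K + 300*K*h) = -70 - 10*K + 1500*K*h)
T(q(15, -1), 250)/(-95665) = (-70 - 150*(-1) + 1500*(15*(-1))*250)/(-95665) = (-70 - 10*(-15) + 1500*(-15)*250)*(-1/95665) = (-70 + 150 - 5625000)*(-1/95665) = -5624920*(-1/95665) = 1124984/19133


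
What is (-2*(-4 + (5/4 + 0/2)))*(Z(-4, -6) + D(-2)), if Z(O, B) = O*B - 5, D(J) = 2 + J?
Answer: 209/2 ≈ 104.50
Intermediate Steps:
Z(O, B) = -5 + B*O (Z(O, B) = B*O - 5 = -5 + B*O)
(-2*(-4 + (5/4 + 0/2)))*(Z(-4, -6) + D(-2)) = (-2*(-4 + (5/4 + 0/2)))*((-5 - 6*(-4)) + (2 - 2)) = (-2*(-4 + (5*(1/4) + 0*(1/2))))*((-5 + 24) + 0) = (-2*(-4 + (5/4 + 0)))*(19 + 0) = -2*(-4 + 5/4)*19 = -2*(-11/4)*19 = (11/2)*19 = 209/2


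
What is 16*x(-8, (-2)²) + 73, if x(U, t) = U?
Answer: -55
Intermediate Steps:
16*x(-8, (-2)²) + 73 = 16*(-8) + 73 = -128 + 73 = -55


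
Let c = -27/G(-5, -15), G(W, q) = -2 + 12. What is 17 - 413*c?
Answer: 11321/10 ≈ 1132.1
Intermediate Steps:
G(W, q) = 10
c = -27/10 ≈ -2.7000
17 - 413*c = 17 - 413*(-27/10) = 17 + 11151/10 = 11321/10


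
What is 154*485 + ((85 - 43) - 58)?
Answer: 74674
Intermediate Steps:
154*485 + ((85 - 43) - 58) = 74690 + (42 - 58) = 74690 - 16 = 74674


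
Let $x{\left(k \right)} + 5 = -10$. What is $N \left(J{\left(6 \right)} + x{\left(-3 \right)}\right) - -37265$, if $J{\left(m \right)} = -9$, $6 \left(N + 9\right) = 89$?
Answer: $37125$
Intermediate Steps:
$N = \frac{35}{6}$ ($N = -9 + \frac{1}{6} \cdot 89 = -9 + \frac{89}{6} = \frac{35}{6} \approx 5.8333$)
$x{\left(k \right)} = -15$ ($x{\left(k \right)} = -5 - 10 = -15$)
$N \left(J{\left(6 \right)} + x{\left(-3 \right)}\right) - -37265 = \frac{35 \left(-9 - 15\right)}{6} - -37265 = \frac{35}{6} \left(-24\right) + 37265 = -140 + 37265 = 37125$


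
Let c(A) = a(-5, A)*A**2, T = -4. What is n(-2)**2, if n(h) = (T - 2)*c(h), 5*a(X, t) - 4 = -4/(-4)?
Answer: 576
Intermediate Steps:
a(X, t) = 1 (a(X, t) = 4/5 + (-4/(-4))/5 = 4/5 + (-4*(-1/4))/5 = 4/5 + (1/5)*1 = 4/5 + 1/5 = 1)
c(A) = A**2 (c(A) = 1*A**2 = A**2)
n(h) = -6*h**2 (n(h) = (-4 - 2)*h**2 = -6*h**2)
n(-2)**2 = (-6*(-2)**2)**2 = (-6*4)**2 = (-24)**2 = 576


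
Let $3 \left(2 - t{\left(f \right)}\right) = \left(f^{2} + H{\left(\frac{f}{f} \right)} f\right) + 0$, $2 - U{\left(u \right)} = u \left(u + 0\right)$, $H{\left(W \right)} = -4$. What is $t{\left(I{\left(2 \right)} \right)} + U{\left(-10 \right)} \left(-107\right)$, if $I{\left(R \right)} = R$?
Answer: $\frac{31468}{3} \approx 10489.0$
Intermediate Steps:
$U{\left(u \right)} = 2 - u^{2}$ ($U{\left(u \right)} = 2 - u \left(u + 0\right) = 2 - u u = 2 - u^{2}$)
$t{\left(f \right)} = 2 - \frac{f^{2}}{3} + \frac{4 f}{3}$ ($t{\left(f \right)} = 2 - \frac{\left(f^{2} - 4 f\right) + 0}{3} = 2 - \frac{f^{2} - 4 f}{3} = 2 - \left(- \frac{4 f}{3} + \frac{f^{2}}{3}\right) = 2 - \frac{f^{2}}{3} + \frac{4 f}{3}$)
$t{\left(I{\left(2 \right)} \right)} + U{\left(-10 \right)} \left(-107\right) = \left(2 - \frac{2^{2}}{3} + \frac{4}{3} \cdot 2\right) + \left(2 - \left(-10\right)^{2}\right) \left(-107\right) = \left(2 - \frac{4}{3} + \frac{8}{3}\right) + \left(2 - 100\right) \left(-107\right) = \frac{10}{3} - -10486 = \frac{10}{3} + 10486 = \frac{31468}{3}$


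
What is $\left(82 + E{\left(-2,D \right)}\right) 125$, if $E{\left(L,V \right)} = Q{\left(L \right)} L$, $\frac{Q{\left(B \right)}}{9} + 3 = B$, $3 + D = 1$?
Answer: $21500$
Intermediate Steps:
$D = -2$ ($D = -3 + 1 = -2$)
$Q{\left(B \right)} = -27 + 9 B$
$E{\left(L,V \right)} = L \left(-27 + 9 L\right)$ ($E{\left(L,V \right)} = \left(-27 + 9 L\right) L = L \left(-27 + 9 L\right)$)
$\left(82 + E{\left(-2,D \right)}\right) 125 = \left(82 + 9 \left(-2\right) \left(-3 - 2\right)\right) 125 = \left(82 + 9 \left(-2\right) \left(-5\right)\right) 125 = \left(82 + 90\right) 125 = 172 \cdot 125 = 21500$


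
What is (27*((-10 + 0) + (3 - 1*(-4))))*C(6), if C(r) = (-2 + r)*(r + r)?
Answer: -3888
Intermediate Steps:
C(r) = 2*r*(-2 + r) (C(r) = (-2 + r)*(2*r) = 2*r*(-2 + r))
(27*((-10 + 0) + (3 - 1*(-4))))*C(6) = (27*((-10 + 0) + (3 - 1*(-4))))*(2*6*(-2 + 6)) = (27*(-10 + (3 + 4)))*(2*6*4) = (27*(-10 + 7))*48 = (27*(-3))*48 = -81*48 = -3888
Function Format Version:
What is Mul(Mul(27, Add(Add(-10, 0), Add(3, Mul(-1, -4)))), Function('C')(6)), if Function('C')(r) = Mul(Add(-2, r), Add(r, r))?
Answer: -3888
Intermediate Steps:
Function('C')(r) = Mul(2, r, Add(-2, r)) (Function('C')(r) = Mul(Add(-2, r), Mul(2, r)) = Mul(2, r, Add(-2, r)))
Mul(Mul(27, Add(Add(-10, 0), Add(3, Mul(-1, -4)))), Function('C')(6)) = Mul(Mul(27, Add(Add(-10, 0), Add(3, Mul(-1, -4)))), Mul(2, 6, Add(-2, 6))) = Mul(Mul(27, Add(-10, Add(3, 4))), Mul(2, 6, 4)) = Mul(Mul(27, Add(-10, 7)), 48) = Mul(Mul(27, -3), 48) = Mul(-81, 48) = -3888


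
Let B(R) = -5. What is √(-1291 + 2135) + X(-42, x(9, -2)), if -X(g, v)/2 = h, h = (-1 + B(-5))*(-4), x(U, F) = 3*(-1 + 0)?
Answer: -48 + 2*√211 ≈ -18.948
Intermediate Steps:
x(U, F) = -3 (x(U, F) = 3*(-1) = -3)
h = 24 (h = (-1 - 5)*(-4) = -6*(-4) = 24)
X(g, v) = -48 (X(g, v) = -2*24 = -48)
√(-1291 + 2135) + X(-42, x(9, -2)) = √(-1291 + 2135) - 48 = √844 - 48 = 2*√211 - 48 = -48 + 2*√211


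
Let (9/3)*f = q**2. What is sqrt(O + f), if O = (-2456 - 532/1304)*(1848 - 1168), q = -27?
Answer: I*sqrt(44373270113)/163 ≈ 1292.3*I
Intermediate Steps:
O = -272268260/163 (O = (-2456 - 532*1/1304)*680 = (-2456 - 133/326)*680 = -800789/326*680 = -272268260/163 ≈ -1.6704e+6)
f = 243 (f = (1/3)*(-27)**2 = (1/3)*729 = 243)
sqrt(O + f) = sqrt(-272268260/163 + 243) = sqrt(-272228651/163) = I*sqrt(44373270113)/163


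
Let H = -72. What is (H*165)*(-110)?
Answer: 1306800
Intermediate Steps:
(H*165)*(-110) = -72*165*(-110) = -11880*(-110) = 1306800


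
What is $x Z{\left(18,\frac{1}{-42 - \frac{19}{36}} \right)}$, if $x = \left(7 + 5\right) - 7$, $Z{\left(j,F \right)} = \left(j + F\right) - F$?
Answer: $90$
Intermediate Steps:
$Z{\left(j,F \right)} = j$ ($Z{\left(j,F \right)} = \left(F + j\right) - F = j$)
$x = 5$ ($x = 12 - 7 = 5$)
$x Z{\left(18,\frac{1}{-42 - \frac{19}{36}} \right)} = 5 \cdot 18 = 90$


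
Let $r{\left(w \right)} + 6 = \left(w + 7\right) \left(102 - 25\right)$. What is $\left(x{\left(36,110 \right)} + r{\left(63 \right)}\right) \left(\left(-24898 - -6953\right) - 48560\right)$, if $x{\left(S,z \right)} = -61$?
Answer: $-354006115$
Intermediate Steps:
$r{\left(w \right)} = 533 + 77 w$ ($r{\left(w \right)} = -6 + \left(w + 7\right) \left(102 - 25\right) = -6 + \left(7 + w\right) 77 = -6 + \left(539 + 77 w\right) = 533 + 77 w$)
$\left(x{\left(36,110 \right)} + r{\left(63 \right)}\right) \left(\left(-24898 - -6953\right) - 48560\right) = \left(-61 + \left(533 + 77 \cdot 63\right)\right) \left(\left(-24898 - -6953\right) - 48560\right) = \left(-61 + \left(533 + 4851\right)\right) \left(\left(-24898 + 6953\right) - 48560\right) = \left(-61 + 5384\right) \left(-17945 - 48560\right) = 5323 \left(-66505\right) = -354006115$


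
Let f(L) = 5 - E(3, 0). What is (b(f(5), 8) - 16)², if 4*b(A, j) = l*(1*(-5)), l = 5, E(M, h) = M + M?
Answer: 7921/16 ≈ 495.06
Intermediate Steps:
E(M, h) = 2*M
f(L) = -1 (f(L) = 5 - 2*3 = 5 - 1*6 = 5 - 6 = -1)
b(A, j) = -25/4 (b(A, j) = (5*(1*(-5)))/4 = (5*(-5))/4 = (¼)*(-25) = -25/4)
(b(f(5), 8) - 16)² = (-25/4 - 16)² = (-89/4)² = 7921/16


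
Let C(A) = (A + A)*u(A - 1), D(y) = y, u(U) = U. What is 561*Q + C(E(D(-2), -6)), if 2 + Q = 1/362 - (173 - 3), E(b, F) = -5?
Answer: -34907823/362 ≈ -96431.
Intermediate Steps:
Q = -62263/362 (Q = -2 + (1/362 - (173 - 3)) = -2 + (1/362 - 1*170) = -2 + (1/362 - 170) = -2 - 61539/362 = -62263/362 ≈ -172.00)
C(A) = 2*A*(-1 + A) (C(A) = (A + A)*(A - 1) = (2*A)*(-1 + A) = 2*A*(-1 + A))
561*Q + C(E(D(-2), -6)) = 561*(-62263/362) + 2*(-5)*(-1 - 5) = -34929543/362 + 2*(-5)*(-6) = -34929543/362 + 60 = -34907823/362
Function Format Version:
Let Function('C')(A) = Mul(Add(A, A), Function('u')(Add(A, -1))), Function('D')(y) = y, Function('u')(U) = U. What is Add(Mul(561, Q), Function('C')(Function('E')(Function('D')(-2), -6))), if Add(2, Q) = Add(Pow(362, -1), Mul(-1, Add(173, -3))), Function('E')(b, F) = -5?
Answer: Rational(-34907823, 362) ≈ -96431.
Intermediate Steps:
Q = Rational(-62263, 362) (Q = Add(-2, Add(Pow(362, -1), Mul(-1, Add(173, -3)))) = Add(-2, Add(Rational(1, 362), Mul(-1, 170))) = Add(-2, Add(Rational(1, 362), -170)) = Add(-2, Rational(-61539, 362)) = Rational(-62263, 362) ≈ -172.00)
Function('C')(A) = Mul(2, A, Add(-1, A)) (Function('C')(A) = Mul(Add(A, A), Add(A, -1)) = Mul(Mul(2, A), Add(-1, A)) = Mul(2, A, Add(-1, A)))
Add(Mul(561, Q), Function('C')(Function('E')(Function('D')(-2), -6))) = Add(Mul(561, Rational(-62263, 362)), Mul(2, -5, Add(-1, -5))) = Add(Rational(-34929543, 362), Mul(2, -5, -6)) = Add(Rational(-34929543, 362), 60) = Rational(-34907823, 362)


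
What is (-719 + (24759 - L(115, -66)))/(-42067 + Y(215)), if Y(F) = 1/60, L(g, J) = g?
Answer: -1435500/2524019 ≈ -0.56874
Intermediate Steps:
Y(F) = 1/60
(-719 + (24759 - L(115, -66)))/(-42067 + Y(215)) = (-719 + (24759 - 1*115))/(-42067 + 1/60) = (-719 + (24759 - 115))/(-2524019/60) = (-719 + 24644)*(-60/2524019) = 23925*(-60/2524019) = -1435500/2524019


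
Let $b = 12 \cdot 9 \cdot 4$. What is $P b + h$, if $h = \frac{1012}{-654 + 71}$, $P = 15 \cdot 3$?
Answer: $\frac{1030228}{53} \approx 19438.0$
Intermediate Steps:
$P = 45$
$b = 432$ ($b = 108 \cdot 4 = 432$)
$h = - \frac{92}{53}$ ($h = \frac{1012}{-583} = 1012 \left(- \frac{1}{583}\right) = - \frac{92}{53} \approx -1.7358$)
$P b + h = 45 \cdot 432 - \frac{92}{53} = 19440 - \frac{92}{53} = \frac{1030228}{53}$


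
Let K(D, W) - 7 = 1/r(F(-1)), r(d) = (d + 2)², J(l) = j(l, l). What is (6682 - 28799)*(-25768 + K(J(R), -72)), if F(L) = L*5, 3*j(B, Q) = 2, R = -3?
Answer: 5127782216/9 ≈ 5.6975e+8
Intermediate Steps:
j(B, Q) = ⅔ (j(B, Q) = (⅓)*2 = ⅔)
J(l) = ⅔
F(L) = 5*L
r(d) = (2 + d)²
K(D, W) = 64/9 (K(D, W) = 7 + 1/((2 + 5*(-1))²) = 7 + 1/((2 - 5)²) = 7 + 1/((-3)²) = 7 + 1/9 = 7 + ⅑ = 64/9)
(6682 - 28799)*(-25768 + K(J(R), -72)) = (6682 - 28799)*(-25768 + 64/9) = -22117*(-231848/9) = 5127782216/9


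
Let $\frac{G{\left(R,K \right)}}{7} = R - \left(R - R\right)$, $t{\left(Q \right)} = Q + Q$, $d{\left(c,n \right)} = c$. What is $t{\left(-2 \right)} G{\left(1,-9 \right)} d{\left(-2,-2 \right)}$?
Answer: $56$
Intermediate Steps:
$t{\left(Q \right)} = 2 Q$
$G{\left(R,K \right)} = 7 R$ ($G{\left(R,K \right)} = 7 \left(R - \left(R - R\right)\right) = 7 \left(R - 0\right) = 7 \left(R + 0\right) = 7 R$)
$t{\left(-2 \right)} G{\left(1,-9 \right)} d{\left(-2,-2 \right)} = 2 \left(-2\right) 7 \cdot 1 \left(-2\right) = \left(-4\right) 7 \left(-2\right) = \left(-28\right) \left(-2\right) = 56$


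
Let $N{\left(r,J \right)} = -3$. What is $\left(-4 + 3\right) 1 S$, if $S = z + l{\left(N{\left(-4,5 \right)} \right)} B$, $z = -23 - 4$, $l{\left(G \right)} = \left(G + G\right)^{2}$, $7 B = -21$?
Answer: $135$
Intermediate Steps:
$B = -3$ ($B = \frac{1}{7} \left(-21\right) = -3$)
$l{\left(G \right)} = 4 G^{2}$ ($l{\left(G \right)} = \left(2 G\right)^{2} = 4 G^{2}$)
$z = -27$
$S = -135$ ($S = -27 + 4 \left(-3\right)^{2} \left(-3\right) = -27 + 4 \cdot 9 \left(-3\right) = -27 + 36 \left(-3\right) = -27 - 108 = -135$)
$\left(-4 + 3\right) 1 S = \left(-4 + 3\right) 1 \left(-135\right) = \left(-1\right) 1 \left(-135\right) = \left(-1\right) \left(-135\right) = 135$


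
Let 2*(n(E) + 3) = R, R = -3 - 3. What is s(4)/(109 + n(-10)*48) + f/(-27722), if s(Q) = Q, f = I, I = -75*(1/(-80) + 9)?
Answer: 156307/79395808 ≈ 0.0019687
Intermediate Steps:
R = -6
I = -10785/16 (I = -75*(-1/80 + 9) = -75*719/80 = -10785/16 ≈ -674.06)
n(E) = -6 (n(E) = -3 + (1/2)*(-6) = -3 - 3 = -6)
f = -10785/16 ≈ -674.06
s(4)/(109 + n(-10)*48) + f/(-27722) = 4/(109 - 6*48) - 10785/16/(-27722) = 4/(109 - 288) - 10785/16*(-1/27722) = 4/(-179) + 10785/443552 = 4*(-1/179) + 10785/443552 = -4/179 + 10785/443552 = 156307/79395808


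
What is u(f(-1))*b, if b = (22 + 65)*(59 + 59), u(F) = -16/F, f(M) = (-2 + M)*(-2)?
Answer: -27376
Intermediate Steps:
f(M) = 4 - 2*M
b = 10266 (b = 87*118 = 10266)
u(f(-1))*b = -16/(4 - 2*(-1))*10266 = -16/(4 + 2)*10266 = -16/6*10266 = -16*⅙*10266 = -8/3*10266 = -27376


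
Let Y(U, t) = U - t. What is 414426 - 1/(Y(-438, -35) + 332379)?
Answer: 137579485775/331976 ≈ 4.1443e+5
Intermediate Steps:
414426 - 1/(Y(-438, -35) + 332379) = 414426 - 1/((-438 - 1*(-35)) + 332379) = 414426 - 1/((-438 + 35) + 332379) = 414426 - 1/(-403 + 332379) = 414426 - 1/331976 = 137579485775/331976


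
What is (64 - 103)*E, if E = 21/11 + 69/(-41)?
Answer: -3978/451 ≈ -8.8204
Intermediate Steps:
E = 102/451 (E = 21*(1/11) + 69*(-1/41) = 21/11 - 69/41 = 102/451 ≈ 0.22616)
(64 - 103)*E = (64 - 103)*(102/451) = -39*102/451 = -3978/451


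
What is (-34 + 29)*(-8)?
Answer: 40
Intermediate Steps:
(-34 + 29)*(-8) = -5*(-8) = 40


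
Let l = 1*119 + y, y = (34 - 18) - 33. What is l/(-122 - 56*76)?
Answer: -51/2189 ≈ -0.023298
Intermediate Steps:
y = -17 (y = 16 - 33 = -17)
l = 102 (l = 1*119 - 17 = 119 - 17 = 102)
l/(-122 - 56*76) = 102/(-122 - 56*76) = 102/(-122 - 4256) = 102/(-4378) = 102*(-1/4378) = -51/2189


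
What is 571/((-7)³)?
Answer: -571/343 ≈ -1.6647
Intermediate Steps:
571/((-7)³) = 571/(-343) = 571*(-1/343) = -571/343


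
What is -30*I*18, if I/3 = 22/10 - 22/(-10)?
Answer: -7128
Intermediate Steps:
I = 66/5 (I = 3*(22/10 - 22/(-10)) = 3*(22*(1/10) - 22*(-1/10)) = 3*(11/5 + 11/5) = 3*(22/5) = 66/5 ≈ 13.200)
-30*I*18 = -30*66/5*18 = -396*18 = -7128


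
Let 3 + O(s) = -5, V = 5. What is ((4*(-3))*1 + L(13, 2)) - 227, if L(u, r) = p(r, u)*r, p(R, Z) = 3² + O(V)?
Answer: -237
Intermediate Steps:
O(s) = -8 (O(s) = -3 - 5 = -8)
p(R, Z) = 1 (p(R, Z) = 3² - 8 = 9 - 8 = 1)
L(u, r) = r (L(u, r) = 1*r = r)
((4*(-3))*1 + L(13, 2)) - 227 = ((4*(-3))*1 + 2) - 227 = (-12*1 + 2) - 227 = (-12 + 2) - 227 = -10 - 227 = -237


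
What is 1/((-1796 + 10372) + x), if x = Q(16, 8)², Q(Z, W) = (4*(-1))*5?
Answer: 1/8976 ≈ 0.00011141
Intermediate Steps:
Q(Z, W) = -20 (Q(Z, W) = -4*5 = -20)
x = 400 (x = (-20)² = 400)
1/((-1796 + 10372) + x) = 1/((-1796 + 10372) + 400) = 1/(8576 + 400) = 1/8976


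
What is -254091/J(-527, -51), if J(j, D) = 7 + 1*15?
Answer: -254091/22 ≈ -11550.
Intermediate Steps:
J(j, D) = 22 (J(j, D) = 7 + 15 = 22)
-254091/J(-527, -51) = -254091/22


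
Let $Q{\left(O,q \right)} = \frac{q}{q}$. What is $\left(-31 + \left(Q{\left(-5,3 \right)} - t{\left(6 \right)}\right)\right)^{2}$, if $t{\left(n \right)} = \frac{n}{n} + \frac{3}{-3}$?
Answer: $900$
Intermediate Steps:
$Q{\left(O,q \right)} = 1$
$t{\left(n \right)} = 0$ ($t{\left(n \right)} = 1 + 3 \left(- \frac{1}{3}\right) = 1 - 1 = 0$)
$\left(-31 + \left(Q{\left(-5,3 \right)} - t{\left(6 \right)}\right)\right)^{2} = \left(-31 + \left(1 - 0\right)\right)^{2} = \left(-31 + \left(1 + 0\right)\right)^{2} = \left(-31 + 1\right)^{2} = \left(-30\right)^{2} = 900$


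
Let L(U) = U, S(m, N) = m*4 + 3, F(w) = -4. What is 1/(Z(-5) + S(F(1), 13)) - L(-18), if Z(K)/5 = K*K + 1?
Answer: 2107/117 ≈ 18.009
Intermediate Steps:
S(m, N) = 3 + 4*m (S(m, N) = 4*m + 3 = 3 + 4*m)
Z(K) = 5 + 5*K² (Z(K) = 5*(K*K + 1) = 5*(K² + 1) = 5*(1 + K²) = 5 + 5*K²)
1/(Z(-5) + S(F(1), 13)) - L(-18) = 1/((5 + 5*(-5)²) + (3 + 4*(-4))) - 1*(-18) = 1/((5 + 5*25) + (3 - 16)) + 18 = 1/((5 + 125) - 13) + 18 = 1/(130 - 13) + 18 = 1/117 + 18 = 2107/117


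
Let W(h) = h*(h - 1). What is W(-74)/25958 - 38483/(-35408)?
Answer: 597728057/459560432 ≈ 1.3007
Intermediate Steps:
W(h) = h*(-1 + h)
W(-74)/25958 - 38483/(-35408) = -74*(-1 - 74)/25958 - 38483/(-35408) = -74*(-75)*(1/25958) - 38483*(-1/35408) = 5550*(1/25958) + 38483/35408 = 2775/12979 + 38483/35408 = 597728057/459560432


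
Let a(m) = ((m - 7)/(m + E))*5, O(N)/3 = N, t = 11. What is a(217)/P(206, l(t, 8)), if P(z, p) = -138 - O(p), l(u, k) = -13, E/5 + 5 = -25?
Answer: -350/2211 ≈ -0.15830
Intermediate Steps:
E = -150 (E = -25 + 5*(-25) = -25 - 125 = -150)
O(N) = 3*N
P(z, p) = -138 - 3*p
a(m) = 5*(-7 + m)/(-150 + m) (a(m) = ((m - 7)/(m - 150))*5 = ((-7 + m)/(-150 + m))*5 = 5*(-7 + m)/(-150 + m))
a(217)/P(206, l(t, 8)) = (5*(-7 + 217)/(-150 + 217))/(-138 - 3*(-13)) = (5*210/67)/(-138 + 39) = (5*(1/67)*210)/(-99) = (1050/67)*(-1/99) = -350/2211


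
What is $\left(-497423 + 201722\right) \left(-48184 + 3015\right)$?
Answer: $13356518469$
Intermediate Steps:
$\left(-497423 + 201722\right) \left(-48184 + 3015\right) = \left(-295701\right) \left(-45169\right) = 13356518469$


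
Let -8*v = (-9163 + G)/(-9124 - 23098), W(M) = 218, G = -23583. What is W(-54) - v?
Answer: 28113957/128888 ≈ 218.13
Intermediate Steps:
v = -16373/128888 (v = -(-9163 - 23583)/(8*(-9124 - 23098)) = -(-16373)/(4*(-32222)) = -(-16373)*(-1)/(4*32222) = -⅛*16373/16111 = -16373/128888 ≈ -0.12703)
W(-54) - v = 218 - 1*(-16373/128888) = 218 + 16373/128888 = 28113957/128888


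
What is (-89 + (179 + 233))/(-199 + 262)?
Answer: 323/63 ≈ 5.1270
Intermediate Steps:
(-89 + (179 + 233))/(-199 + 262) = (-89 + 412)/63 = 323*(1/63) = 323/63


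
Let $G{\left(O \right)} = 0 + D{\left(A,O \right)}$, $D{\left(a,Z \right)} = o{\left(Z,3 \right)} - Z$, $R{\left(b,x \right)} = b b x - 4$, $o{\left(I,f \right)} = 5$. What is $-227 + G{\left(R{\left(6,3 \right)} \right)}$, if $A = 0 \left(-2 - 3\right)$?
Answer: $-326$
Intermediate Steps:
$A = 0$ ($A = 0 \left(-5\right) = 0$)
$R{\left(b,x \right)} = -4 + x b^{2}$ ($R{\left(b,x \right)} = b^{2} x - 4 = x b^{2} - 4 = -4 + x b^{2}$)
$D{\left(a,Z \right)} = 5 - Z$
$G{\left(O \right)} = 5 - O$ ($G{\left(O \right)} = 0 - \left(-5 + O\right) = 5 - O$)
$-227 + G{\left(R{\left(6,3 \right)} \right)} = -227 + \left(5 - \left(-4 + 3 \cdot 6^{2}\right)\right) = -227 + \left(5 - \left(-4 + 3 \cdot 36\right)\right) = -227 + \left(5 - \left(-4 + 108\right)\right) = -227 + \left(5 - 104\right) = -227 - 99 = -326$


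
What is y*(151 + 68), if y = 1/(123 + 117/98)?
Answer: 7154/4057 ≈ 1.7634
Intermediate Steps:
y = 98/12171 (y = 1/(123 + 117*(1/98)) = 1/(123 + 117/98) = 1/(12171/98) = 98/12171 ≈ 0.0080519)
y*(151 + 68) = 98*(151 + 68)/12171 = (98/12171)*219 = 7154/4057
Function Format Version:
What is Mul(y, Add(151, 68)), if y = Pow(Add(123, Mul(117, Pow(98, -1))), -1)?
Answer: Rational(7154, 4057) ≈ 1.7634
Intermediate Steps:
y = Rational(98, 12171) (y = Pow(Add(123, Mul(117, Rational(1, 98))), -1) = Pow(Add(123, Rational(117, 98)), -1) = Pow(Rational(12171, 98), -1) = Rational(98, 12171) ≈ 0.0080519)
Mul(y, Add(151, 68)) = Mul(Rational(98, 12171), Add(151, 68)) = Mul(Rational(98, 12171), 219) = Rational(7154, 4057)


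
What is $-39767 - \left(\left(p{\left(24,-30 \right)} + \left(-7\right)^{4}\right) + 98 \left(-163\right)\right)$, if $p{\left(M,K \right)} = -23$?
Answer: $-26171$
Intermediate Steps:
$-39767 - \left(\left(p{\left(24,-30 \right)} + \left(-7\right)^{4}\right) + 98 \left(-163\right)\right) = -39767 - \left(\left(-23 + \left(-7\right)^{4}\right) + 98 \left(-163\right)\right) = -39767 - \left(\left(-23 + 2401\right) - 15974\right) = -39767 - \left(2378 - 15974\right) = -39767 - -13596 = -39767 + 13596 = -26171$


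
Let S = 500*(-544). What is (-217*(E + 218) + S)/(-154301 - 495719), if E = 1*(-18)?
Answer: 15770/32501 ≈ 0.48522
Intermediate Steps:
E = -18
S = -272000
(-217*(E + 218) + S)/(-154301 - 495719) = (-217*(-18 + 218) - 272000)/(-154301 - 495719) = (-217*200 - 272000)/(-650020) = (-43400 - 272000)*(-1/650020) = -315400*(-1/650020) = 15770/32501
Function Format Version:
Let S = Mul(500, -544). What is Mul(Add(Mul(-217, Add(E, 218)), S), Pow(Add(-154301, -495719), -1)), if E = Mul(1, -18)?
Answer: Rational(15770, 32501) ≈ 0.48522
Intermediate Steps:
E = -18
S = -272000
Mul(Add(Mul(-217, Add(E, 218)), S), Pow(Add(-154301, -495719), -1)) = Mul(Add(Mul(-217, Add(-18, 218)), -272000), Pow(Add(-154301, -495719), -1)) = Mul(Add(Mul(-217, 200), -272000), Pow(-650020, -1)) = Mul(Add(-43400, -272000), Rational(-1, 650020)) = Mul(-315400, Rational(-1, 650020)) = Rational(15770, 32501)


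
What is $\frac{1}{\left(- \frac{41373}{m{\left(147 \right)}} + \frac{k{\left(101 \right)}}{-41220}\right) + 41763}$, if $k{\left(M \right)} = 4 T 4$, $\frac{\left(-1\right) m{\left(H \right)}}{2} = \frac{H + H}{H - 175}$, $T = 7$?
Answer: $\frac{72135}{2870457554} \approx 2.513 \cdot 10^{-5}$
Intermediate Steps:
$m{\left(H \right)} = - \frac{4 H}{-175 + H}$ ($m{\left(H \right)} = - 2 \frac{H + H}{H - 175} = - 2 \frac{2 H}{-175 + H} = - \frac{4 H}{-175 + H}$)
$k{\left(M \right)} = 112$ ($k{\left(M \right)} = 4 \cdot 7 \cdot 4 = 28 \cdot 4 = 112$)
$\frac{1}{\left(- \frac{41373}{m{\left(147 \right)}} + \frac{k{\left(101 \right)}}{-41220}\right) + 41763} = \frac{1}{\left(- \frac{41373}{\left(-4\right) 147 \frac{1}{-175 + 147}} + \frac{112}{-41220}\right) + 41763} = \frac{1}{\left(- \frac{41373}{\left(-4\right) 147 \frac{1}{-28}} + 112 \left(- \frac{1}{41220}\right)\right) + 41763} = \frac{1}{\left(- \frac{41373}{\left(-4\right) 147 \left(- \frac{1}{28}\right)} - \frac{28}{10305}\right) + 41763} = \frac{1}{\left(- \frac{41373}{21} - \frac{28}{10305}\right) + 41763} = \frac{1}{\left(\left(-41373\right) \frac{1}{21} - \frac{28}{10305}\right) + 41763} = \frac{1}{\left(- \frac{13791}{7} - \frac{28}{10305}\right) + 41763} = \frac{1}{- \frac{142116451}{72135} + 41763} = \frac{1}{\frac{2870457554}{72135}} = \frac{72135}{2870457554}$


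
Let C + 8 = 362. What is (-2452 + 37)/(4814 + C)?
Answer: -2415/5168 ≈ -0.46730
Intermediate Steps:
C = 354 (C = -8 + 362 = 354)
(-2452 + 37)/(4814 + C) = (-2452 + 37)/(4814 + 354) = -2415/5168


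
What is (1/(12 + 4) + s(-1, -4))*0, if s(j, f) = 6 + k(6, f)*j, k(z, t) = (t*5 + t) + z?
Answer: 0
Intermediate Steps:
k(z, t) = z + 6*t (k(z, t) = (5*t + t) + z = 6*t + z = z + 6*t)
s(j, f) = 6 + j*(6 + 6*f) (s(j, f) = 6 + (6 + 6*f)*j = 6 + j*(6 + 6*f))
(1/(12 + 4) + s(-1, -4))*0 = (1/(12 + 4) + (6 + 6*(-1)*(1 - 4)))*0 = (1/16 + (6 + 6*(-1)*(-3)))*0 = (1/16 + (6 + 18))*0 = (1/16 + 24)*0 = (385/16)*0 = 0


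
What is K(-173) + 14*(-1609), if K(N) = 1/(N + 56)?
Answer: -2635543/117 ≈ -22526.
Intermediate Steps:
K(N) = 1/(56 + N)
K(-173) + 14*(-1609) = 1/(56 - 173) + 14*(-1609) = 1/(-117) - 22526 = -1/117 - 22526 = -2635543/117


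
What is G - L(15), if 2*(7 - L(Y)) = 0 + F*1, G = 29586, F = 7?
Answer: 59165/2 ≈ 29583.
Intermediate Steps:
L(Y) = 7/2 (L(Y) = 7 - (0 + 7*1)/2 = 7 - (0 + 7)/2 = 7 - 1/2*7 = 7 - 7/2 = 7/2)
G - L(15) = 29586 - 1*7/2 = 29586 - 7/2 = 59165/2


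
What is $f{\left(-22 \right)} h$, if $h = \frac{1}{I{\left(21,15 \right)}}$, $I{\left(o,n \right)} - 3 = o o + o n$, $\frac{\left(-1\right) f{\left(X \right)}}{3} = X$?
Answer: $\frac{2}{23} \approx 0.086957$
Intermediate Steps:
$f{\left(X \right)} = - 3 X$
$I{\left(o,n \right)} = 3 + o^{2} + n o$ ($I{\left(o,n \right)} = 3 + \left(o o + o n\right) = 3 + \left(o^{2} + n o\right) = 3 + o^{2} + n o$)
$h = \frac{1}{759}$ ($h = \frac{1}{3 + 21^{2} + 15 \cdot 21} = \frac{1}{3 + 441 + 315} = \frac{1}{759} \approx 0.0013175$)
$f{\left(-22 \right)} h = \left(-3\right) \left(-22\right) \frac{1}{759} = 66 \cdot \frac{1}{759} = \frac{2}{23}$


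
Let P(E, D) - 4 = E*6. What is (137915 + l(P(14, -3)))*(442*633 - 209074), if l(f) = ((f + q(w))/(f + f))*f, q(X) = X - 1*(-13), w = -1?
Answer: 9755781080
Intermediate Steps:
P(E, D) = 4 + 6*E (P(E, D) = 4 + E*6 = 4 + 6*E)
q(X) = 13 + X (q(X) = X + 13 = 13 + X)
l(f) = 6 + f/2 (l(f) = ((f + (13 - 1))/(f + f))*f = ((f + 12)/((2*f)))*f = ((12 + f)*(1/(2*f)))*f = ((12 + f)/(2*f))*f = 6 + f/2)
(137915 + l(P(14, -3)))*(442*633 - 209074) = (137915 + (6 + (4 + 6*14)/2))*(442*633 - 209074) = (137915 + (6 + (4 + 84)/2))*(279786 - 209074) = (137915 + (6 + (1/2)*88))*70712 = (137915 + (6 + 44))*70712 = (137915 + 50)*70712 = 137965*70712 = 9755781080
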